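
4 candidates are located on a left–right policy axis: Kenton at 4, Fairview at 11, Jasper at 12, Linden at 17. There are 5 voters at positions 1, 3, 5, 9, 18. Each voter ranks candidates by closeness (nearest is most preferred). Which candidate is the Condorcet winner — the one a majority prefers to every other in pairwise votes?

Kenton

With single-peaked preferences on a line, the Condorcet winner is the candidate closest to the median voter.
The median voter (position 5) is closest to Kenton at 4.
Check: Kenton vs Fairview — voters closer to Kenton: 3 of 5.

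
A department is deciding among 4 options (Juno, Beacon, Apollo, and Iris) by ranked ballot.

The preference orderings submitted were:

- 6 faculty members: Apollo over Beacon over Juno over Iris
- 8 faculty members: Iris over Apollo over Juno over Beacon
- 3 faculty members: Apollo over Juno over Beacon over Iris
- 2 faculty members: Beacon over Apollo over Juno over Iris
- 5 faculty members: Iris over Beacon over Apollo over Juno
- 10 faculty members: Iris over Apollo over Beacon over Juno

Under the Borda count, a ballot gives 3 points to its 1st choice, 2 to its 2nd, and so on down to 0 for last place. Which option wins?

Borda scores:
  Juno: 6·1 + 8·1 + 3·2 + 2·1 + 5·0 + 10·0 = 22
  Beacon: 6·2 + 8·0 + 3·1 + 2·3 + 5·2 + 10·1 = 41
  Apollo: 6·3 + 8·2 + 3·3 + 2·2 + 5·1 + 10·2 = 72
  Iris: 6·0 + 8·3 + 3·0 + 2·0 + 5·3 + 10·3 = 69
Apollo has the highest total.

Apollo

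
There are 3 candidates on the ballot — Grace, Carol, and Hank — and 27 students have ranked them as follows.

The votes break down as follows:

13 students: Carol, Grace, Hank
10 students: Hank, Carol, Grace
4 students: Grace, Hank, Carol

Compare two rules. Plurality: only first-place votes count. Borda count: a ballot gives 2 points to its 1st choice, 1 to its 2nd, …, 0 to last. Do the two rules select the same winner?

Yes

Plurality first-place counts: Grace 4, Carol 13, Hank 10 → Carol.
Borda totals: Grace 21, Carol 36, Hank 24 → Carol.
The two rules agree on Carol.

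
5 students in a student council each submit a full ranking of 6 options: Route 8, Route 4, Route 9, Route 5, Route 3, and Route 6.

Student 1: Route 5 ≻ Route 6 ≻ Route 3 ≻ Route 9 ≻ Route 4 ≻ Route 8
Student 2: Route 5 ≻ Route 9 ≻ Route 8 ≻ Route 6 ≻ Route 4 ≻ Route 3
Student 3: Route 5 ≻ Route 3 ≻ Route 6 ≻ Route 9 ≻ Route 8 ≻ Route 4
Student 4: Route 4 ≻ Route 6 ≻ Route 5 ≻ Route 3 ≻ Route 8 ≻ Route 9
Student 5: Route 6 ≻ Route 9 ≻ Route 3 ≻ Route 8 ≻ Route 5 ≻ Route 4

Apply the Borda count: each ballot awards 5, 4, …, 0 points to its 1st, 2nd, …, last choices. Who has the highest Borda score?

Borda scores:
  Route 8: 0 + 3 + 1 + 1 + 2 = 7
  Route 4: 1 + 1 + 0 + 5 + 0 = 7
  Route 9: 2 + 4 + 2 + 0 + 4 = 12
  Route 5: 5 + 5 + 5 + 3 + 1 = 19
  Route 3: 3 + 0 + 4 + 2 + 3 = 12
  Route 6: 4 + 2 + 3 + 4 + 5 = 18
Route 5 has the highest total.

Route 5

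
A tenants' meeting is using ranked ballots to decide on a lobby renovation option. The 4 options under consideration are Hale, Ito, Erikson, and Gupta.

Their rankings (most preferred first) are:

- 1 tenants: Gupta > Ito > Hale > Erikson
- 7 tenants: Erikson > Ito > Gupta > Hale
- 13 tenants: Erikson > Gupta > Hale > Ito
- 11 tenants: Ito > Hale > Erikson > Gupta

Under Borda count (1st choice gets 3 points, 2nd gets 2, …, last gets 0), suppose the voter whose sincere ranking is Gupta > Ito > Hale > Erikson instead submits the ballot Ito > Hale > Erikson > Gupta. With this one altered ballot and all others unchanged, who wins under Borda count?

Erikson

Borda totals with the altered ballot: Hale 37, Ito 50, Erikson 72, Gupta 33.
The winner is unchanged: still Erikson.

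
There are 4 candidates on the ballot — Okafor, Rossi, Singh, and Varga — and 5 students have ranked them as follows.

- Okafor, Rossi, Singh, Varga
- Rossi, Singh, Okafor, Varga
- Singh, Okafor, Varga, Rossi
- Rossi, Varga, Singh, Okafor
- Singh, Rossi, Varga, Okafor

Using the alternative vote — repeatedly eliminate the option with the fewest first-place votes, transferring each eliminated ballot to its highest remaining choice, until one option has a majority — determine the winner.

Round 1: Rossi 2, Singh 2, Okafor 1, Varga 0. Varga has the fewest and is eliminated.
Round 2: Rossi 2, Singh 2, Okafor 1. Okafor has the fewest and is eliminated.
Round 3: Rossi 3, Singh 2. Rossi has a majority.

Rossi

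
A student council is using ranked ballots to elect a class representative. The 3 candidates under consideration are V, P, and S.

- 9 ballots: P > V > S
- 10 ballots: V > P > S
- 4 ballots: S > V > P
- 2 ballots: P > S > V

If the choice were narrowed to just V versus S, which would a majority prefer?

V

Ballots ranking V above S: 9+10 = 19.
Ballots ranking S above V: 4+2 = 6.
V wins the head-to-head, 19–6.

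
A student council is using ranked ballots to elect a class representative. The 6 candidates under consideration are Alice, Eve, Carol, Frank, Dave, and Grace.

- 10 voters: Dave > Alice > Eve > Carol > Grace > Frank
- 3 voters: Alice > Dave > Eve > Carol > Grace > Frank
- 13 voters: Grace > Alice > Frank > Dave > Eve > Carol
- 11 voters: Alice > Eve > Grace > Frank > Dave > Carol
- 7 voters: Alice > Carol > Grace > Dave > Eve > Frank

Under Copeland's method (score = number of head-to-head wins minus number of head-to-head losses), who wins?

Pairwise results:
  Alice vs Eve: Alice wins 44–0.
  Alice vs Carol: Alice wins 44–0.
  Alice vs Frank: Alice wins 44–0.
  Alice vs Dave: Alice wins 34–10.
  Alice vs Grace: Alice wins 31–13.
  Eve vs Carol: Eve wins 37–7.
  Eve vs Frank: Eve wins 31–13.
  Eve vs Dave: Dave wins 33–11.
  Eve vs Grace: Eve wins 24–20.
  Carol vs Frank: Frank wins 24–20.
  Carol vs Dave: Dave wins 37–7.
  Carol vs Grace: Grace wins 24–20.
  Frank vs Dave: Frank wins 24–20.
  Frank vs Grace: Grace wins 44–0.
  Dave vs Grace: Grace wins 31–13.
Copeland scores (wins − losses):
  Alice: 5 − 0 = 5
  Eve: 3 − 2 = 1
  Carol: 0 − 5 = -5
  Frank: 2 − 3 = -1
  Dave: 2 − 3 = -1
  Grace: 3 − 2 = 1
Alice has the best Copeland score.

Alice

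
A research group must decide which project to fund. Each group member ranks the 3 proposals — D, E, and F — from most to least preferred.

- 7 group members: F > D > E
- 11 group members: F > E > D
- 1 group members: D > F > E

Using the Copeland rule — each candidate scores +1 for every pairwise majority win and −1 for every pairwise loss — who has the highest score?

F

Pairwise results:
  D vs E: E wins 11–8.
  D vs F: F wins 18–1.
  E vs F: F wins 19–0.
Copeland scores (wins − losses):
  D: 0 − 2 = -2
  E: 1 − 1 = 0
  F: 2 − 0 = 2
F has the best Copeland score.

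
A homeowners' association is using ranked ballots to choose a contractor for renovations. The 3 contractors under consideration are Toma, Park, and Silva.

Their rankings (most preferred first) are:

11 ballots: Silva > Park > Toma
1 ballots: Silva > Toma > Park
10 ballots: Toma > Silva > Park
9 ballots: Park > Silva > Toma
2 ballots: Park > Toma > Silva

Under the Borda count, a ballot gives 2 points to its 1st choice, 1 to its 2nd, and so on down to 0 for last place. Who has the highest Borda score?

Silva

Borda scores:
  Toma: 11·0 + 1 + 10·2 + 9·0 + 2·1 = 23
  Park: 11·1 + 0 + 10·0 + 9·2 + 2·2 = 33
  Silva: 11·2 + 2 + 10·1 + 9·1 + 2·0 = 43
Silva has the highest total.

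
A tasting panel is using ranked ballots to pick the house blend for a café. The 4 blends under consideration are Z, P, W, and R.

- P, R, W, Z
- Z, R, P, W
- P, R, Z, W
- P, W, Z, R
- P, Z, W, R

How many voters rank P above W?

Ballots ranking P above W: 5.
Ballots ranking W above P: 0.
So 5 of 5 voters prefer P to W.

5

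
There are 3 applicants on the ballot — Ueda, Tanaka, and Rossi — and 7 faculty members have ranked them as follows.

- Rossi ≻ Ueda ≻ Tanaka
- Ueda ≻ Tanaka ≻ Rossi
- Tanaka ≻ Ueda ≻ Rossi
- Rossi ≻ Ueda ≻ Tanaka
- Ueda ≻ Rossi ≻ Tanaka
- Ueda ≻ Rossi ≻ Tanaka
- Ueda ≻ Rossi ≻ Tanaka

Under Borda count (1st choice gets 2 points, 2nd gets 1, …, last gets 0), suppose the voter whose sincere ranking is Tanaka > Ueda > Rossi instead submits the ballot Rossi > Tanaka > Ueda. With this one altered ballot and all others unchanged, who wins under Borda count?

Borda totals with the altered ballot: Ueda 10, Tanaka 2, Rossi 9.
The winner is unchanged: still Ueda.

Ueda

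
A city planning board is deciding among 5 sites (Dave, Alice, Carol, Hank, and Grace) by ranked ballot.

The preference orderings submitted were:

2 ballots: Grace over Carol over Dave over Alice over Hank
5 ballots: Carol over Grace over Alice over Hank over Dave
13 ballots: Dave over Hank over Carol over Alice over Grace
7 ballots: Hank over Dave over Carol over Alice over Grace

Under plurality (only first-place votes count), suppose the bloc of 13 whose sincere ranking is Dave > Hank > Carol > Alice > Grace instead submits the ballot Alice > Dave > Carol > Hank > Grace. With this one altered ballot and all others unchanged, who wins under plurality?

First-place totals with the altered ballot: Dave 0, Alice 13, Carol 5, Hank 7, Grace 2.
The switch changes the winner from Dave to Alice.

Alice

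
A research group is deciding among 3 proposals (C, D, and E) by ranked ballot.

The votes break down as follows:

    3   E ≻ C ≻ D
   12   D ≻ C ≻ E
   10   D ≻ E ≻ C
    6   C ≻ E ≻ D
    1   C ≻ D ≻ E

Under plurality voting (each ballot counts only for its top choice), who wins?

First-place vote totals:
  C: 7
  D: 22
  E: 3
D has the most first-place votes.

D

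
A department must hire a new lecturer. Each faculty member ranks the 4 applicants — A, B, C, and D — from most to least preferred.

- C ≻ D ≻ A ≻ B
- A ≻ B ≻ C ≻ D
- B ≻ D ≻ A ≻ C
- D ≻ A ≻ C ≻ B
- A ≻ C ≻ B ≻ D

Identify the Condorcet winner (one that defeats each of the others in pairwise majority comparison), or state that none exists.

No Condorcet winner

Head-to-head results (5 voters total):
A vs B: A wins 4–1.
A vs C: A wins 4–1.
A vs D: D wins 3–2.
B vs C: C wins 3–2.
B vs D: B wins 3–2.
C vs D: C wins 3–2.
No candidate beats all others: A beats B beats D beats A, a majority cycle.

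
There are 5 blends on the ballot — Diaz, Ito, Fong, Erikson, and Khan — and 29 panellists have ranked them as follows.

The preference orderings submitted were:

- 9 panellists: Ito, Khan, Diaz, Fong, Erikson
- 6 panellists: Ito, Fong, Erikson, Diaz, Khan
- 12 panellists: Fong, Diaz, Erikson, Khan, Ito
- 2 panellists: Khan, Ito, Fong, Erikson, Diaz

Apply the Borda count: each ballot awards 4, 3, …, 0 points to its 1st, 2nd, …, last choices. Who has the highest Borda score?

Borda scores:
  Diaz: 9·2 + 6·1 + 12·3 + 2·0 = 60
  Ito: 9·4 + 6·4 + 12·0 + 2·3 = 66
  Fong: 9·1 + 6·3 + 12·4 + 2·2 = 79
  Erikson: 9·0 + 6·2 + 12·2 + 2·1 = 38
  Khan: 9·3 + 6·0 + 12·1 + 2·4 = 47
Fong has the highest total.

Fong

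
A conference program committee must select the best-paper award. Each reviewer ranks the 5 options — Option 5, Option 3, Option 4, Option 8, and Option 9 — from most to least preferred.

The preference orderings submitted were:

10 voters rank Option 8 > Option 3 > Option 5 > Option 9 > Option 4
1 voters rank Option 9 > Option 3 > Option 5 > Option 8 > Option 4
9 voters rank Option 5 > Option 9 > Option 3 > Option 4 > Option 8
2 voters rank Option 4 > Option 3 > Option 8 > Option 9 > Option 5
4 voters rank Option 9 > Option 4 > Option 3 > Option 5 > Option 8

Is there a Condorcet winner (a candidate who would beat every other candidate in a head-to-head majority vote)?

Head-to-head results (26 voters total):
Option 5 vs Option 3: Option 3 wins 17–9.
Option 5 vs Option 4: Option 5 wins 20–6.
Option 5 vs Option 8: Option 5 wins 14–12.
Option 5 vs Option 9: Option 5 wins 19–7.
Option 3 vs Option 4: Option 3 wins 20–6.
Option 3 vs Option 8: Option 3 wins 16–10.
Option 3 vs Option 9: Option 9 wins 14–12.
Option 4 vs Option 8: Option 4 wins 15–11.
Option 4 vs Option 9: Option 9 wins 24–2.
Option 8 vs Option 9: Option 9 wins 14–12.
No candidate beats all others: Option 5 beats Option 9 beats Option 3 beats Option 5, a majority cycle.

No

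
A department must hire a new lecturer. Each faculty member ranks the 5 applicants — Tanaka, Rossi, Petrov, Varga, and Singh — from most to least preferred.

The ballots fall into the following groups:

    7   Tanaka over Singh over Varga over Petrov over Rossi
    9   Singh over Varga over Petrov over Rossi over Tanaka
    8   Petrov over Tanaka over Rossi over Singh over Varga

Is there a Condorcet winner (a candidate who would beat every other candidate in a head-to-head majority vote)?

Head-to-head results (24 voters total):
Tanaka vs Rossi: Tanaka wins 15–9.
Tanaka vs Petrov: Petrov wins 17–7.
Tanaka vs Varga: Tanaka wins 15–9.
Tanaka vs Singh: Tanaka wins 15–9.
Rossi vs Petrov: Petrov wins 24–0.
Rossi vs Varga: Varga wins 16–8.
Rossi vs Singh: Singh wins 16–8.
Petrov vs Varga: Varga wins 16–8.
Petrov vs Singh: Singh wins 16–8.
Varga vs Singh: Singh wins 24–0.
No candidate beats all others: Tanaka beats Varga beats Petrov beats Tanaka, a majority cycle.

No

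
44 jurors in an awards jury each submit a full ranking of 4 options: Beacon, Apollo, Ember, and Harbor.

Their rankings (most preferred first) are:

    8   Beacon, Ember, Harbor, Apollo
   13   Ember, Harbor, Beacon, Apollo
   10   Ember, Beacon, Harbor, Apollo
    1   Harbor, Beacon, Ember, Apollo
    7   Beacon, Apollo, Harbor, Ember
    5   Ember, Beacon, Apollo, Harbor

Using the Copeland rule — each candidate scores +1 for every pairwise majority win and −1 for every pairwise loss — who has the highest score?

Pairwise results:
  Beacon vs Apollo: Beacon wins 44–0.
  Beacon vs Ember: Ember wins 28–16.
  Beacon vs Harbor: Beacon wins 30–14.
  Apollo vs Ember: Ember wins 37–7.
  Apollo vs Harbor: Harbor wins 32–12.
  Ember vs Harbor: Ember wins 36–8.
Copeland scores (wins − losses):
  Beacon: 2 − 1 = 1
  Apollo: 0 − 3 = -3
  Ember: 3 − 0 = 3
  Harbor: 1 − 2 = -1
Ember has the best Copeland score.

Ember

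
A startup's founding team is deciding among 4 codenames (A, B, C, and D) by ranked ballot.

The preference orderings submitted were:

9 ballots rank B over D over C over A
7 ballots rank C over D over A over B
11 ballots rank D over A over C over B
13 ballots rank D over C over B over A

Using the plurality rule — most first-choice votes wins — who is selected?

First-place vote totals:
  A: 0
  B: 9
  C: 7
  D: 24
D has the most first-place votes.

D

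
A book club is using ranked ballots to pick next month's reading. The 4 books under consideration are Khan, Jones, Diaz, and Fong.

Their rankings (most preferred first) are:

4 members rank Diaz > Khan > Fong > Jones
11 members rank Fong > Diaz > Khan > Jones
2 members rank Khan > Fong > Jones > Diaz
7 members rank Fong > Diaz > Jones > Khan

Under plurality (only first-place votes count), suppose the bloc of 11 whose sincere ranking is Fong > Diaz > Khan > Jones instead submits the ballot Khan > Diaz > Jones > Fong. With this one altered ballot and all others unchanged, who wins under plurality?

First-place totals with the altered ballot: Khan 13, Jones 0, Diaz 4, Fong 7.
The switch changes the winner from Fong to Khan.

Khan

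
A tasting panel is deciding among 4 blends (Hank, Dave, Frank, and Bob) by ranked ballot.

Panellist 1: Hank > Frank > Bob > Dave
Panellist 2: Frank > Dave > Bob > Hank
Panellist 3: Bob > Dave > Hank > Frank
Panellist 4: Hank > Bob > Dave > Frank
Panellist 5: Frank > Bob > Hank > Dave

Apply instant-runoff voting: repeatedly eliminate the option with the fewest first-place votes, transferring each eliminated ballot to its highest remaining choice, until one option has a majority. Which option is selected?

Hank

Round 1: Hank 2, Frank 2, Bob 1, Dave 0. Dave has the fewest and is eliminated.
Round 2: Hank 2, Frank 2, Bob 1. Bob has the fewest and is eliminated.
Round 3: Hank 3, Frank 2. Hank has a majority.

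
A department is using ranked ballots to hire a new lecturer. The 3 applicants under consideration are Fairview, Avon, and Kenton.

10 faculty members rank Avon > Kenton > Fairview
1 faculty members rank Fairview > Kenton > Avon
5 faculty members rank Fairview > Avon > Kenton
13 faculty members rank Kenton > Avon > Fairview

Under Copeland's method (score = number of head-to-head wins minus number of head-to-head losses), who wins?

Pairwise results:
  Fairview vs Avon: Avon wins 23–6.
  Fairview vs Kenton: Kenton wins 23–6.
  Avon vs Kenton: Avon wins 15–14.
Copeland scores (wins − losses):
  Fairview: 0 − 2 = -2
  Avon: 2 − 0 = 2
  Kenton: 1 − 1 = 0
Avon has the best Copeland score.

Avon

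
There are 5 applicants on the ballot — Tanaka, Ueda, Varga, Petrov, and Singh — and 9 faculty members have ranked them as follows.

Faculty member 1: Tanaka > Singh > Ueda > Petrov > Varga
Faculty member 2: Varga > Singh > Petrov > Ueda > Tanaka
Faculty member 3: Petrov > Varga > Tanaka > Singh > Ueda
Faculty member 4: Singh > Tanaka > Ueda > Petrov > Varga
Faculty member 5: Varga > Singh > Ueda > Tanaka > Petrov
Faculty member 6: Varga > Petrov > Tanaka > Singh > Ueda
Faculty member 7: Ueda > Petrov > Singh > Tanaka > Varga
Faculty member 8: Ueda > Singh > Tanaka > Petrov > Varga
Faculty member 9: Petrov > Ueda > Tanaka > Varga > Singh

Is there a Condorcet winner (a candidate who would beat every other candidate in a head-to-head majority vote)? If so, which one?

There is no Condorcet winner

Head-to-head results (9 voters total):
Tanaka vs Ueda: Ueda wins 5–4.
Tanaka vs Varga: Tanaka wins 5–4.
Tanaka vs Petrov: Petrov wins 5–4.
Tanaka vs Singh: Singh wins 5–4.
Ueda vs Varga: Ueda wins 5–4.
Ueda vs Petrov: Ueda wins 5–4.
Ueda vs Singh: Singh wins 6–3.
Varga vs Petrov: Petrov wins 6–3.
Varga vs Singh: Varga wins 5–4.
Petrov vs Singh: Singh wins 5–4.
No candidate beats all others: Tanaka beats Varga beats Singh beats Tanaka, a majority cycle.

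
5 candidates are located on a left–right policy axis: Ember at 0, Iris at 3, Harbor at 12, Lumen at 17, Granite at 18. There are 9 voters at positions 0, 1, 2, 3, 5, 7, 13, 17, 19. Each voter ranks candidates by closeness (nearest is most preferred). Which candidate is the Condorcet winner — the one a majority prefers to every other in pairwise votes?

Iris

With single-peaked preferences on a line, the Condorcet winner is the candidate closest to the median voter.
The median voter (position 5) is closest to Iris at 3.
Check: Iris vs Lumen — voters closer to Iris: 6 of 9.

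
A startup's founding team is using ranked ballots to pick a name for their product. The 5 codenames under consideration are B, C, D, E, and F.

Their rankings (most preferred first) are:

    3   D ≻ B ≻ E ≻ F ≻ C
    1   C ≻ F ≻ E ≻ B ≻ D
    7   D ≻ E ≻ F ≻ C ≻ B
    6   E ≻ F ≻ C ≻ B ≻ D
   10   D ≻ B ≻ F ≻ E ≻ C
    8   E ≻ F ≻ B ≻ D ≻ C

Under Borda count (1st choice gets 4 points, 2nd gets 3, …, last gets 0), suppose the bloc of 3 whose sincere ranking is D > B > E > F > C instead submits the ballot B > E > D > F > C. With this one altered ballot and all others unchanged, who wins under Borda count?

E

Borda totals with the altered ballot: B 65, C 23, D 82, E 98, F 82.
The winner is unchanged: still E.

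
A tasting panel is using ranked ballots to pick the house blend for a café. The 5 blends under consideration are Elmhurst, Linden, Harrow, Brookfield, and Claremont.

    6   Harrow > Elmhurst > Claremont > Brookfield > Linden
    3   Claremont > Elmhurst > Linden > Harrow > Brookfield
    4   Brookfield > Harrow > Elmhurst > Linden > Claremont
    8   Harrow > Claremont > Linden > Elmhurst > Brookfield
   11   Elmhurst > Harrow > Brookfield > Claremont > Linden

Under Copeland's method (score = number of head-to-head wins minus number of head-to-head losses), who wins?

Harrow

Pairwise results:
  Elmhurst vs Linden: Elmhurst wins 24–8.
  Elmhurst vs Harrow: Harrow wins 18–14.
  Elmhurst vs Brookfield: Elmhurst wins 28–4.
  Elmhurst vs Claremont: Elmhurst wins 21–11.
  Linden vs Harrow: Harrow wins 29–3.
  Linden vs Brookfield: Brookfield wins 21–11.
  Linden vs Claremont: Claremont wins 28–4.
  Harrow vs Brookfield: Harrow wins 28–4.
  Harrow vs Claremont: Harrow wins 29–3.
  Brookfield vs Claremont: Claremont wins 17–15.
Copeland scores (wins − losses):
  Elmhurst: 3 − 1 = 2
  Linden: 0 − 4 = -4
  Harrow: 4 − 0 = 4
  Brookfield: 1 − 3 = -2
  Claremont: 2 − 2 = 0
Harrow has the best Copeland score.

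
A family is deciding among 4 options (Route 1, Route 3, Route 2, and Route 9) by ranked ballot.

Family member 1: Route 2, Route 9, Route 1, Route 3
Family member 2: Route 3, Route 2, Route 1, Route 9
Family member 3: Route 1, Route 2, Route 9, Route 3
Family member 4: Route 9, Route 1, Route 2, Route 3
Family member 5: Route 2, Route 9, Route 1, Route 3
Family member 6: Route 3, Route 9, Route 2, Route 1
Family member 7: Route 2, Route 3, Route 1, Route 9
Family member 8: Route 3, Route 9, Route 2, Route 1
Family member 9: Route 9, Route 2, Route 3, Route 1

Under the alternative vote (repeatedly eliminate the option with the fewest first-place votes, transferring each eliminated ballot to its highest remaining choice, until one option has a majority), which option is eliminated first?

Round 1: Route 3 3, Route 2 3, Route 9 2, Route 1 1. Route 1 has the fewest and is eliminated.
Round 2: Route 2 4, Route 3 3, Route 9 2. Route 9 has the fewest and is eliminated.
Round 3: Route 2 6, Route 3 3. Route 2 has a majority.

Route 1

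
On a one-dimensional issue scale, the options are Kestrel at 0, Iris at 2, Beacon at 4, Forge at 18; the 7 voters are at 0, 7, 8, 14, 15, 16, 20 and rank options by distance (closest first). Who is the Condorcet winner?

Forge

With single-peaked preferences on a line, the Condorcet winner is the candidate closest to the median voter.
The median voter (position 14) is closest to Forge at 18.
Check: Forge vs Beacon — voters closer to Forge: 4 of 7.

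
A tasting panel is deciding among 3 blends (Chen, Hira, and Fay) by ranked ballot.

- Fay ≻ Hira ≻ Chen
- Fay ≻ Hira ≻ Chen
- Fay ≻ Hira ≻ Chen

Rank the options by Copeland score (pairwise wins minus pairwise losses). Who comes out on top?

Pairwise results:
  Chen vs Hira: Hira wins 3–0.
  Chen vs Fay: Fay wins 3–0.
  Hira vs Fay: Fay wins 3–0.
Copeland scores (wins − losses):
  Chen: 0 − 2 = -2
  Hira: 1 − 1 = 0
  Fay: 2 − 0 = 2
Fay has the best Copeland score.

Fay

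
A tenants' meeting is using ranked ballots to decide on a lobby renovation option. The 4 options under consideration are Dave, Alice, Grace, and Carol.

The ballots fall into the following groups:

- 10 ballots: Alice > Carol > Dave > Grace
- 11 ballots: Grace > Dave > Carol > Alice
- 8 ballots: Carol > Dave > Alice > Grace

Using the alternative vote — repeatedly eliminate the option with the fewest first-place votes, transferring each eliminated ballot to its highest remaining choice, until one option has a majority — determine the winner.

Alice

Round 1: Grace 11, Alice 10, Carol 8, Dave 0. Dave has the fewest and is eliminated.
Round 2: Grace 11, Alice 10, Carol 8. Carol has the fewest and is eliminated.
Round 3: Alice 18, Grace 11. Alice has a majority.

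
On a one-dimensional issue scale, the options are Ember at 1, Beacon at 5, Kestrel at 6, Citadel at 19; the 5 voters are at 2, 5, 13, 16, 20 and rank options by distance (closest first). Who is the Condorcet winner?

Citadel

With single-peaked preferences on a line, the Condorcet winner is the candidate closest to the median voter.
The median voter (position 13) is closest to Citadel at 19.
Check: Citadel vs Beacon — voters closer to Citadel: 3 of 5.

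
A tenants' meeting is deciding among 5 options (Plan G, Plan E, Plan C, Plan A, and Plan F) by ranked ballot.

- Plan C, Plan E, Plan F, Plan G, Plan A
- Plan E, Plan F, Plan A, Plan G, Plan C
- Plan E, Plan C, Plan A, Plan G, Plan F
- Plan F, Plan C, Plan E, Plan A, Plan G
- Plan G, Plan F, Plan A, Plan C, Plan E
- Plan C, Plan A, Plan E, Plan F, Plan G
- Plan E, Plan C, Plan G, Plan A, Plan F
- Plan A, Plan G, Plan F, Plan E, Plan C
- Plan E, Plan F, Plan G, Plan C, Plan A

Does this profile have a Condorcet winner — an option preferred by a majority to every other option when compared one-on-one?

Head-to-head results (9 voters total):
Plan G vs Plan E: Plan E wins 7–2.
Plan G vs Plan C: Plan C wins 5–4.
Plan G vs Plan A: Plan A wins 5–4.
Plan G vs Plan F: Plan F wins 5–4.
Plan E vs Plan C: Plan E wins 5–4.
Plan E vs Plan A: Plan E wins 6–3.
Plan E vs Plan F: Plan E wins 6–3.
Plan C vs Plan A: Plan C wins 6–3.
Plan C vs Plan F: Plan F wins 5–4.
Plan A vs Plan F: Plan F wins 5–4.
Plan E beats each rival — Plan G (7–2), Plan C (5–4), Plan A (6–3), Plan F (6–3) — so Plan E is the Condorcet winner.

Yes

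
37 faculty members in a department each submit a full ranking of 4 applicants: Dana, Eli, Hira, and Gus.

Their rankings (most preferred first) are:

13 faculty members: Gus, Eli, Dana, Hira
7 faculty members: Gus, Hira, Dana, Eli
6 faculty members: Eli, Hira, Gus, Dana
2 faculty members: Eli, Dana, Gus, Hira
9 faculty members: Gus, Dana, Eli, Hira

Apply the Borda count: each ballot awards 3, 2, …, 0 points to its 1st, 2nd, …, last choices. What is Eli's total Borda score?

Borda scores:
  Dana: 13·1 + 7·1 + 6·0 + 2·2 + 9·2 = 42
  Eli: 13·2 + 7·0 + 6·3 + 2·3 + 9·1 = 59
  Hira: 13·0 + 7·2 + 6·2 + 2·0 + 9·0 = 26
  Gus: 13·3 + 7·3 + 6·1 + 2·1 + 9·3 = 95

59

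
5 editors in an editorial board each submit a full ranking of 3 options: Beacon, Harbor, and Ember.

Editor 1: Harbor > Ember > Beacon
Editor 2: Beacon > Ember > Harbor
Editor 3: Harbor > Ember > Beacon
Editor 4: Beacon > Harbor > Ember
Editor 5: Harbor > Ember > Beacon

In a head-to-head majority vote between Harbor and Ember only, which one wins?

Ballots ranking Harbor above Ember: 4.
Ballots ranking Ember above Harbor: 1.
Harbor wins the head-to-head, 4–1.

Harbor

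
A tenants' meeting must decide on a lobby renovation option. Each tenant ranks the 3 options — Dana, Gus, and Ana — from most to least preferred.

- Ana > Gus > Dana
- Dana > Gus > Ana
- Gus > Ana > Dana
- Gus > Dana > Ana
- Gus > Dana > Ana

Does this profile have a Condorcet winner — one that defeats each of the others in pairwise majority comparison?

Head-to-head results (5 voters total):
Dana vs Gus: Gus wins 4–1.
Dana vs Ana: Dana wins 3–2.
Gus vs Ana: Gus wins 4–1.
Gus beats each rival — Dana (4–1), Ana (4–1) — so Gus is the Condorcet winner.

Yes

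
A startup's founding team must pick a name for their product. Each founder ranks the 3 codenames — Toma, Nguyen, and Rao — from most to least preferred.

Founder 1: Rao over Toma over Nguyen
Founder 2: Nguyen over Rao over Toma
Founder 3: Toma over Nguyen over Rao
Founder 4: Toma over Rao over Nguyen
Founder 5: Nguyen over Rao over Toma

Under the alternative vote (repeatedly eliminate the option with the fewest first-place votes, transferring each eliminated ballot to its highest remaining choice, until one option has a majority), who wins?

Round 1: Toma 2, Nguyen 2, Rao 1. Rao has the fewest and is eliminated.
Round 2: Toma 3, Nguyen 2. Toma has a majority.

Toma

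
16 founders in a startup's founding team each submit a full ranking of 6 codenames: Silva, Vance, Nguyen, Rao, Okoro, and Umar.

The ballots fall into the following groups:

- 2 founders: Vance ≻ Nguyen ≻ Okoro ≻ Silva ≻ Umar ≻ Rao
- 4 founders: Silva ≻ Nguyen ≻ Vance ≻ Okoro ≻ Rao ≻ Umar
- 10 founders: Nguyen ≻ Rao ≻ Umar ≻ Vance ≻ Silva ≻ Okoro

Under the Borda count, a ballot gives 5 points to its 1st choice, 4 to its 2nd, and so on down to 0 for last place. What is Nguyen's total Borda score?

Borda scores:
  Silva: 2·2 + 4·5 + 10·1 = 34
  Vance: 2·5 + 4·3 + 10·2 = 42
  Nguyen: 2·4 + 4·4 + 10·5 = 74
  Rao: 2·0 + 4·1 + 10·4 = 44
  Okoro: 2·3 + 4·2 + 10·0 = 14
  Umar: 2·1 + 4·0 + 10·3 = 32

74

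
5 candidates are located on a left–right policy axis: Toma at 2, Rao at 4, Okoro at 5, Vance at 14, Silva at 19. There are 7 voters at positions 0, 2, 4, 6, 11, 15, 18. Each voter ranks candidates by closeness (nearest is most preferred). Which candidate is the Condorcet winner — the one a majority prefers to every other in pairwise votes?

Okoro

With single-peaked preferences on a line, the Condorcet winner is the candidate closest to the median voter.
The median voter (position 6) is closest to Okoro at 5.
Check: Okoro vs Toma — voters closer to Okoro: 5 of 7.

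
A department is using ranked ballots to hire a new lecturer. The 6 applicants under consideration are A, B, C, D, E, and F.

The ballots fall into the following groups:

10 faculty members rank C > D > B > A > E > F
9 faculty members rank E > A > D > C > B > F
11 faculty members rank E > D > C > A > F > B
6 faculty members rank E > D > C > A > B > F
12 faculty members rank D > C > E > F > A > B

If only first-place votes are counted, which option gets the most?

First-place vote totals:
  A: 0
  B: 0
  C: 10
  D: 12
  E: 26
  F: 0
E has the most first-place votes.

E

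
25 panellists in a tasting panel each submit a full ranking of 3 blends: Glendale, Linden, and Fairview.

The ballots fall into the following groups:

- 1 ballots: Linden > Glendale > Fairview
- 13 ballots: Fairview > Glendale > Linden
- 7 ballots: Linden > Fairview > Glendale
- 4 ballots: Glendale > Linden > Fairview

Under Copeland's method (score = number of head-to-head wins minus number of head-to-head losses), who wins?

Fairview

Pairwise results:
  Glendale vs Linden: Glendale wins 17–8.
  Glendale vs Fairview: Fairview wins 20–5.
  Linden vs Fairview: Fairview wins 13–12.
Copeland scores (wins − losses):
  Glendale: 1 − 1 = 0
  Linden: 0 − 2 = -2
  Fairview: 2 − 0 = 2
Fairview has the best Copeland score.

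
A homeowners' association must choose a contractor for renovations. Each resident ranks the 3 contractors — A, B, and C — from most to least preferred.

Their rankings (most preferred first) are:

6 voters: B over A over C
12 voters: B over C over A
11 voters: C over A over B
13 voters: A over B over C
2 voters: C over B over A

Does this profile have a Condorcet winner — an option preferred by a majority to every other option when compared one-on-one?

No

Head-to-head results (44 voters total):
A vs B: A wins 24–20.
A vs C: C wins 25–19.
B vs C: B wins 31–13.
No candidate beats all others: A beats B beats C beats A, a majority cycle.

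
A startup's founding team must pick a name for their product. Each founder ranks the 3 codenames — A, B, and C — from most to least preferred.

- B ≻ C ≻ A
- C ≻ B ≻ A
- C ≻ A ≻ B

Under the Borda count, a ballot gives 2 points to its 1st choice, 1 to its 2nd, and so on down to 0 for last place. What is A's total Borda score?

Borda scores:
  A: 0 + 0 + 1 = 1
  B: 2 + 1 + 0 = 3
  C: 1 + 2 + 2 = 5

1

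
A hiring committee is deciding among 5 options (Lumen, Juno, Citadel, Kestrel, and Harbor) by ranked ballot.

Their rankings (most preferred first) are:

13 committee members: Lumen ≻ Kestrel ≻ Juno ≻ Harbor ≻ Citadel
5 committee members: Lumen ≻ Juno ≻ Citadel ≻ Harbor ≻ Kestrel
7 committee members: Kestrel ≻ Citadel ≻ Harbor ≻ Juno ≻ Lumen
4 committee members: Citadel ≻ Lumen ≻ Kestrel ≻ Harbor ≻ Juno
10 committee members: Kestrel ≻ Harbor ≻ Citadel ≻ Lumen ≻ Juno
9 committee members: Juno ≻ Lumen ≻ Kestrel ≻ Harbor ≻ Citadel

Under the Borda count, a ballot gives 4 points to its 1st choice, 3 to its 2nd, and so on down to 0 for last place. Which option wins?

Borda scores:
  Lumen: 13·4 + 5·4 + 7·0 + 4·3 + 10·1 + 9·3 = 121
  Juno: 13·2 + 5·3 + 7·1 + 4·0 + 10·0 + 9·4 = 84
  Citadel: 13·0 + 5·2 + 7·3 + 4·4 + 10·2 + 9·0 = 67
  Kestrel: 13·3 + 5·0 + 7·4 + 4·2 + 10·4 + 9·2 = 133
  Harbor: 13·1 + 5·1 + 7·2 + 4·1 + 10·3 + 9·1 = 75
Kestrel has the highest total.

Kestrel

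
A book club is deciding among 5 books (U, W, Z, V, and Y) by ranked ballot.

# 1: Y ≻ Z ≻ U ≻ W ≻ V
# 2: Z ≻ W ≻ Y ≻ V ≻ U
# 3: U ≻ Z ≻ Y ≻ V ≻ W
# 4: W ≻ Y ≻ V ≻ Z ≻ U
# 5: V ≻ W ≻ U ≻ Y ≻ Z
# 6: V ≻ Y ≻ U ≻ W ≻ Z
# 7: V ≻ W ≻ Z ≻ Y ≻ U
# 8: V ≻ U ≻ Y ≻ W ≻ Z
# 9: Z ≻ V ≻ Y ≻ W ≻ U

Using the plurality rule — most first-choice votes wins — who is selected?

V

First-place vote totals:
  U: 1
  W: 1
  Z: 2
  V: 4
  Y: 1
V has the most first-place votes.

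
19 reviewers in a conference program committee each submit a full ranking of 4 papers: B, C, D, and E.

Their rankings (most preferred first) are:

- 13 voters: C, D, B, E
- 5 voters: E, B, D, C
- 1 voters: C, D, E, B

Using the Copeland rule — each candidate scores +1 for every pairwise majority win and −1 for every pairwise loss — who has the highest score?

Pairwise results:
  B vs C: C wins 14–5.
  B vs D: D wins 14–5.
  B vs E: B wins 13–6.
  C vs D: C wins 14–5.
  C vs E: C wins 14–5.
  D vs E: D wins 14–5.
Copeland scores (wins − losses):
  B: 1 − 2 = -1
  C: 3 − 0 = 3
  D: 2 − 1 = 1
  E: 0 − 3 = -3
C has the best Copeland score.

C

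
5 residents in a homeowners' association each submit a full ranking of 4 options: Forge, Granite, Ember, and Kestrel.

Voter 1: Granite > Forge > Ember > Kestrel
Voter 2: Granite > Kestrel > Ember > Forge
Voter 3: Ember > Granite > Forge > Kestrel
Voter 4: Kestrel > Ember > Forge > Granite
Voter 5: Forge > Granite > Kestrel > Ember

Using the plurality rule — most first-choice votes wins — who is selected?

Granite

First-place vote totals:
  Forge: 1
  Granite: 2
  Ember: 1
  Kestrel: 1
Granite has the most first-place votes.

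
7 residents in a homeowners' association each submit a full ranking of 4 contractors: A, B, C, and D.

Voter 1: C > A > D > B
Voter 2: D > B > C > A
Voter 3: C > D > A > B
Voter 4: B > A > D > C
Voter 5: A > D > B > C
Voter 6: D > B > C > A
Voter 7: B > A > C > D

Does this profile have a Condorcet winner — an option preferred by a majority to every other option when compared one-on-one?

No

Head-to-head results (7 voters total):
A vs B: B wins 4–3.
A vs C: C wins 4–3.
A vs D: A wins 4–3.
B vs C: B wins 5–2.
B vs D: D wins 5–2.
C vs D: D wins 4–3.
No candidate beats all others: A beats D beats B beats A, a majority cycle.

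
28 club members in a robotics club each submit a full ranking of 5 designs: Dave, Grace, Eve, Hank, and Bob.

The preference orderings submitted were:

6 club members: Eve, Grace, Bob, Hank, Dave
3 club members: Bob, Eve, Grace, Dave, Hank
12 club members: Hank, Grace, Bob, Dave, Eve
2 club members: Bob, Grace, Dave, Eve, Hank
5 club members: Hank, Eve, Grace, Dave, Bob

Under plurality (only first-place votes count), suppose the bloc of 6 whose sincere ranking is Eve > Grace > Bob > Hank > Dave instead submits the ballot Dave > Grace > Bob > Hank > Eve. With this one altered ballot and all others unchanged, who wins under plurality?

First-place totals with the altered ballot: Dave 6, Grace 0, Eve 0, Hank 17, Bob 5.
The winner is unchanged: still Hank.

Hank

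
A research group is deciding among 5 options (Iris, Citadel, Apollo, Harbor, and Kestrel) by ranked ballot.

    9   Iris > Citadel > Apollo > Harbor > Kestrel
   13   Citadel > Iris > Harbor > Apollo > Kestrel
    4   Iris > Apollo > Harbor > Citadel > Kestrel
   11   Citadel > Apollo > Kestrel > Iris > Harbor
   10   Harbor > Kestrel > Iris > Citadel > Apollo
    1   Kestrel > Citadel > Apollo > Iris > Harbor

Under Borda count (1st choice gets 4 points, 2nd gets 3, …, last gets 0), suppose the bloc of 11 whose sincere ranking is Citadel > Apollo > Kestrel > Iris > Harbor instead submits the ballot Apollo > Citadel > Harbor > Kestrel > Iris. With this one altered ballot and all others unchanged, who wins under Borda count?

Citadel

Borda totals with the altered ballot: Iris 112, Citadel 129, Apollo 89, Harbor 105, Kestrel 45.
The winner is unchanged: still Citadel.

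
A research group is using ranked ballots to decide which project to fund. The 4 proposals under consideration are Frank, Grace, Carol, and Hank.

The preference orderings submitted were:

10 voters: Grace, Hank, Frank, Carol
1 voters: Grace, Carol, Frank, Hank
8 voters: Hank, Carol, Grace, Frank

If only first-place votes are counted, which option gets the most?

Grace

First-place vote totals:
  Frank: 0
  Grace: 11
  Carol: 0
  Hank: 8
Grace has the most first-place votes.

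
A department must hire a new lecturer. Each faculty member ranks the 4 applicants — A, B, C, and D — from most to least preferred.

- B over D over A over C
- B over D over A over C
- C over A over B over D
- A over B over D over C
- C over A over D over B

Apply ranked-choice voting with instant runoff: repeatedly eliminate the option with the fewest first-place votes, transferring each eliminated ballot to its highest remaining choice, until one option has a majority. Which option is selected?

Round 1: B 2, C 2, A 1, D 0. D has the fewest and is eliminated.
Round 2: B 2, C 2, A 1. A has the fewest and is eliminated.
Round 3: B 3, C 2. B has a majority.

B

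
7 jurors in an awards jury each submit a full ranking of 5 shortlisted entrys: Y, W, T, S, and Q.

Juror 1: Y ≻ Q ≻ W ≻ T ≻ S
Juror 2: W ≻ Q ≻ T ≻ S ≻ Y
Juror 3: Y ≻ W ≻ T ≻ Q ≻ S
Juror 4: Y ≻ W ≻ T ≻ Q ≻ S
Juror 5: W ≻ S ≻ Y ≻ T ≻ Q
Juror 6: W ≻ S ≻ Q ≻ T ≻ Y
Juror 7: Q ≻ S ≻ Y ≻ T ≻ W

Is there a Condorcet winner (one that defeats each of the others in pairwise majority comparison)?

No

Head-to-head results (7 voters total):
Y vs W: Y wins 4–3.
Y vs T: Y wins 5–2.
Y vs S: S wins 4–3.
Y vs Q: Y wins 4–3.
W vs T: W wins 6–1.
W vs S: W wins 6–1.
W vs Q: W wins 5–2.
T vs S: T wins 4–3.
T vs Q: Q wins 4–3.
S vs Q: Q wins 5–2.
No candidate beats all others: Y beats W beats S beats Y, a majority cycle.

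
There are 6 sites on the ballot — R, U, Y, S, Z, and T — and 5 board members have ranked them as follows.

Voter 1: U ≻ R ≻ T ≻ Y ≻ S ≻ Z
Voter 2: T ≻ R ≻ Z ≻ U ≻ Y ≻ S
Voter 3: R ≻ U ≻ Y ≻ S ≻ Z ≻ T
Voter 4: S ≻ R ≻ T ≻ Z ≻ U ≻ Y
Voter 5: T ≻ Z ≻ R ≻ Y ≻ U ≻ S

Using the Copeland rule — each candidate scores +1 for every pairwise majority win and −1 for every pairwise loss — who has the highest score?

Pairwise results:
  R vs U: R wins 4–1.
  R vs Y: R wins 5–0.
  R vs S: R wins 4–1.
  R vs Z: R wins 4–1.
  R vs T: R wins 3–2.
  U vs Y: U wins 4–1.
  U vs S: U wins 4–1.
  U vs Z: Z wins 3–2.
  U vs T: T wins 3–2.
  Y vs S: Y wins 4–1.
  Y vs Z: Z wins 3–2.
  Y vs T: T wins 4–1.
  S vs Z: S wins 3–2.
  S vs T: T wins 3–2.
  Z vs T: T wins 4–1.
Copeland scores (wins − losses):
  R: 5 − 0 = 5
  U: 2 − 3 = -1
  Y: 1 − 4 = -3
  S: 1 − 4 = -3
  Z: 2 − 3 = -1
  T: 4 − 1 = 3
R has the best Copeland score.

R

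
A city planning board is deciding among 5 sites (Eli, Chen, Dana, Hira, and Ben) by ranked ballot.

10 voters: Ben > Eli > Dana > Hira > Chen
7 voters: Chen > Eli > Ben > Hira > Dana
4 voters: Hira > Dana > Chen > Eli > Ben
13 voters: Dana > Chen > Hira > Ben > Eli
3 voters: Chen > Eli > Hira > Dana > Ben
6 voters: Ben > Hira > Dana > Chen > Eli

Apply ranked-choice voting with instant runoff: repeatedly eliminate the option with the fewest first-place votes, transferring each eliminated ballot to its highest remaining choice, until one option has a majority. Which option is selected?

Round 1: Ben 16, Dana 13, Chen 10, Hira 4, Eli 0. Eli has the fewest and is eliminated.
Round 2: Ben 16, Dana 13, Chen 10, Hira 4. Hira has the fewest and is eliminated.
Round 3: Dana 17, Ben 16, Chen 10. Chen has the fewest and is eliminated.
Round 4: Ben 23, Dana 20. Ben has a majority.

Ben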